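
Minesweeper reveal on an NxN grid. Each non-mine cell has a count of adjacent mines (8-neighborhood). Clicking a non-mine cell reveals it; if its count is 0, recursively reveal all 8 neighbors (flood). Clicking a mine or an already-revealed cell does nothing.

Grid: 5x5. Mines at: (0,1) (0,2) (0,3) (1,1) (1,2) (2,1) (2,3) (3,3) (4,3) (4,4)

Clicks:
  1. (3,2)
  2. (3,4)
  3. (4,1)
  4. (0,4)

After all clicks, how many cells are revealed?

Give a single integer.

Click 1 (3,2) count=4: revealed 1 new [(3,2)] -> total=1
Click 2 (3,4) count=4: revealed 1 new [(3,4)] -> total=2
Click 3 (4,1) count=0: revealed 5 new [(3,0) (3,1) (4,0) (4,1) (4,2)] -> total=7
Click 4 (0,4) count=1: revealed 1 new [(0,4)] -> total=8

Answer: 8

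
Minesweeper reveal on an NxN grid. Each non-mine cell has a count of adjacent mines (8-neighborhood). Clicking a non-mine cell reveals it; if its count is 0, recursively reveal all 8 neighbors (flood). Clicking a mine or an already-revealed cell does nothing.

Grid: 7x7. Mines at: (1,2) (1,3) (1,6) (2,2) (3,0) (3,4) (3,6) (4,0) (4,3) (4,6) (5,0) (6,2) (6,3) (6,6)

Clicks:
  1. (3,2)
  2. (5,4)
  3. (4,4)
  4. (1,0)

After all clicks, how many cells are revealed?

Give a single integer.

Click 1 (3,2) count=2: revealed 1 new [(3,2)] -> total=1
Click 2 (5,4) count=2: revealed 1 new [(5,4)] -> total=2
Click 3 (4,4) count=2: revealed 1 new [(4,4)] -> total=3
Click 4 (1,0) count=0: revealed 6 new [(0,0) (0,1) (1,0) (1,1) (2,0) (2,1)] -> total=9

Answer: 9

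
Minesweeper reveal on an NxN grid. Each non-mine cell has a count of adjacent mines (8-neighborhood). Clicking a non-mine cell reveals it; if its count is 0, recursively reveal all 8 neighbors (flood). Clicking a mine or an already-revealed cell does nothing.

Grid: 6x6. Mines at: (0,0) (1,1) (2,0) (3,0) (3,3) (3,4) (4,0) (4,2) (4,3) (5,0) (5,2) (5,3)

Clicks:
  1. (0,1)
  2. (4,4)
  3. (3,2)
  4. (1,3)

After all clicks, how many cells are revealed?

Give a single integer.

Answer: 15

Derivation:
Click 1 (0,1) count=2: revealed 1 new [(0,1)] -> total=1
Click 2 (4,4) count=4: revealed 1 new [(4,4)] -> total=2
Click 3 (3,2) count=3: revealed 1 new [(3,2)] -> total=3
Click 4 (1,3) count=0: revealed 12 new [(0,2) (0,3) (0,4) (0,5) (1,2) (1,3) (1,4) (1,5) (2,2) (2,3) (2,4) (2,5)] -> total=15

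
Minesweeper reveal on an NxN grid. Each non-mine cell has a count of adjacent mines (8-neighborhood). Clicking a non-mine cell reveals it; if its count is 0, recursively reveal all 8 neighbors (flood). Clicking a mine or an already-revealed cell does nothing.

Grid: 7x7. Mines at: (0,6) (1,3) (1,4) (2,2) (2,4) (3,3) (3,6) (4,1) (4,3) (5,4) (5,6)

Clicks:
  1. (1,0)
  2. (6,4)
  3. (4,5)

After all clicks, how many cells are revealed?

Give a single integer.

Click 1 (1,0) count=0: revealed 10 new [(0,0) (0,1) (0,2) (1,0) (1,1) (1,2) (2,0) (2,1) (3,0) (3,1)] -> total=10
Click 2 (6,4) count=1: revealed 1 new [(6,4)] -> total=11
Click 3 (4,5) count=3: revealed 1 new [(4,5)] -> total=12

Answer: 12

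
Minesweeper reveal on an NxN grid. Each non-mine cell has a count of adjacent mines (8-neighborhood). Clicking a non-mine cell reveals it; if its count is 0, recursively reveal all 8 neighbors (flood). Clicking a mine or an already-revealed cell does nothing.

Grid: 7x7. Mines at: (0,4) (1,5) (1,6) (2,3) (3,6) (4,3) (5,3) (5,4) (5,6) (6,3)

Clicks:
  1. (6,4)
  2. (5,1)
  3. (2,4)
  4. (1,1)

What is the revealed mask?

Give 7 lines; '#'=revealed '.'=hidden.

Click 1 (6,4) count=3: revealed 1 new [(6,4)] -> total=1
Click 2 (5,1) count=0: revealed 23 new [(0,0) (0,1) (0,2) (0,3) (1,0) (1,1) (1,2) (1,3) (2,0) (2,1) (2,2) (3,0) (3,1) (3,2) (4,0) (4,1) (4,2) (5,0) (5,1) (5,2) (6,0) (6,1) (6,2)] -> total=24
Click 3 (2,4) count=2: revealed 1 new [(2,4)] -> total=25
Click 4 (1,1) count=0: revealed 0 new [(none)] -> total=25

Answer: ####...
####...
###.#..
###....
###....
###....
###.#..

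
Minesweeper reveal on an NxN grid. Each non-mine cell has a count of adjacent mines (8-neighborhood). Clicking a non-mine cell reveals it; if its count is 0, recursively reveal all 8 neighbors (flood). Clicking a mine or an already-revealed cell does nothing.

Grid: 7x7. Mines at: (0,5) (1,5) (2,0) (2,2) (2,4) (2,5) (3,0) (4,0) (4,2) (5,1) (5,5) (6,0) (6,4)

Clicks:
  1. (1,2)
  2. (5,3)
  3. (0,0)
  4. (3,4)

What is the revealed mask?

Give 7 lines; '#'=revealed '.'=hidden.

Click 1 (1,2) count=1: revealed 1 new [(1,2)] -> total=1
Click 2 (5,3) count=2: revealed 1 new [(5,3)] -> total=2
Click 3 (0,0) count=0: revealed 9 new [(0,0) (0,1) (0,2) (0,3) (0,4) (1,0) (1,1) (1,3) (1,4)] -> total=11
Click 4 (3,4) count=2: revealed 1 new [(3,4)] -> total=12

Answer: #####..
#####..
.......
....#..
.......
...#...
.......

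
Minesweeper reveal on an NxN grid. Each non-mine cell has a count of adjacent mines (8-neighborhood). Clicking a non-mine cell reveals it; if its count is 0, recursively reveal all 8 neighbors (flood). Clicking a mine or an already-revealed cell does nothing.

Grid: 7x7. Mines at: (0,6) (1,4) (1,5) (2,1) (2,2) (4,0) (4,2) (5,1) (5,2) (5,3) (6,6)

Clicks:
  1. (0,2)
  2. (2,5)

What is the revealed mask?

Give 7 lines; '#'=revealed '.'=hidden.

Answer: ####...
####...
.....#.
.......
.......
.......
.......

Derivation:
Click 1 (0,2) count=0: revealed 8 new [(0,0) (0,1) (0,2) (0,3) (1,0) (1,1) (1,2) (1,3)] -> total=8
Click 2 (2,5) count=2: revealed 1 new [(2,5)] -> total=9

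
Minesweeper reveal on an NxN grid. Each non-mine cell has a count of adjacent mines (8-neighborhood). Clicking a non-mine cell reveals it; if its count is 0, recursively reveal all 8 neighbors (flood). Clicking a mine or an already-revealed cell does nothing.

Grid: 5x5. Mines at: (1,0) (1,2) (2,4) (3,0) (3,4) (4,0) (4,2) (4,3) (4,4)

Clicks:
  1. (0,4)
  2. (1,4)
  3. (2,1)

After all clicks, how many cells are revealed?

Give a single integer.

Answer: 5

Derivation:
Click 1 (0,4) count=0: revealed 4 new [(0,3) (0,4) (1,3) (1,4)] -> total=4
Click 2 (1,4) count=1: revealed 0 new [(none)] -> total=4
Click 3 (2,1) count=3: revealed 1 new [(2,1)] -> total=5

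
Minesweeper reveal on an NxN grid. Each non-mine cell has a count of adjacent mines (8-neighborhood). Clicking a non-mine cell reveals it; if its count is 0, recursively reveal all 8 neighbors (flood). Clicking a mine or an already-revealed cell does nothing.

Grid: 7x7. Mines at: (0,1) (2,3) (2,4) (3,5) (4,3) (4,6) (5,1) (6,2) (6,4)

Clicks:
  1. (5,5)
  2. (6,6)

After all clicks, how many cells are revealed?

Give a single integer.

Click 1 (5,5) count=2: revealed 1 new [(5,5)] -> total=1
Click 2 (6,6) count=0: revealed 3 new [(5,6) (6,5) (6,6)] -> total=4

Answer: 4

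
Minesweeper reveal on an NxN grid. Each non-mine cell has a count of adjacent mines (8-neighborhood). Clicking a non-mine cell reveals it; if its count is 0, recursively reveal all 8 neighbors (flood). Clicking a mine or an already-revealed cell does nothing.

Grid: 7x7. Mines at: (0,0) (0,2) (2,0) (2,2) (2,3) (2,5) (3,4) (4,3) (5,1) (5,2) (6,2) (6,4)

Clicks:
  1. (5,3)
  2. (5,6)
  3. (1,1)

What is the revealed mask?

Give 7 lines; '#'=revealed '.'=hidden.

Answer: .......
.#.....
.......
.....##
.....##
...#.##
.....##

Derivation:
Click 1 (5,3) count=4: revealed 1 new [(5,3)] -> total=1
Click 2 (5,6) count=0: revealed 8 new [(3,5) (3,6) (4,5) (4,6) (5,5) (5,6) (6,5) (6,6)] -> total=9
Click 3 (1,1) count=4: revealed 1 new [(1,1)] -> total=10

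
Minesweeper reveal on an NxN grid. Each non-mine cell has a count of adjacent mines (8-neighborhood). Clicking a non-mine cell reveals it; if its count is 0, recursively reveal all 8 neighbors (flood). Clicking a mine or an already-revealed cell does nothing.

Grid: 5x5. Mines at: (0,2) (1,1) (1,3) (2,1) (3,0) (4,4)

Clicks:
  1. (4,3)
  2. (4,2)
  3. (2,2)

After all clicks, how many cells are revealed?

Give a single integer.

Click 1 (4,3) count=1: revealed 1 new [(4,3)] -> total=1
Click 2 (4,2) count=0: revealed 5 new [(3,1) (3,2) (3,3) (4,1) (4,2)] -> total=6
Click 3 (2,2) count=3: revealed 1 new [(2,2)] -> total=7

Answer: 7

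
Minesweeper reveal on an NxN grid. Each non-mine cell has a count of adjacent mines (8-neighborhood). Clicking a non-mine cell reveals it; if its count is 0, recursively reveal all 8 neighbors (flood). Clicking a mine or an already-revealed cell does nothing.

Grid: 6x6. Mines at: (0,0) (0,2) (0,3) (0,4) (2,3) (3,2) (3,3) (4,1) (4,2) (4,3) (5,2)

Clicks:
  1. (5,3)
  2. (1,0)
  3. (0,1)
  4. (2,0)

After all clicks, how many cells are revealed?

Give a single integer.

Answer: 8

Derivation:
Click 1 (5,3) count=3: revealed 1 new [(5,3)] -> total=1
Click 2 (1,0) count=1: revealed 1 new [(1,0)] -> total=2
Click 3 (0,1) count=2: revealed 1 new [(0,1)] -> total=3
Click 4 (2,0) count=0: revealed 5 new [(1,1) (2,0) (2,1) (3,0) (3,1)] -> total=8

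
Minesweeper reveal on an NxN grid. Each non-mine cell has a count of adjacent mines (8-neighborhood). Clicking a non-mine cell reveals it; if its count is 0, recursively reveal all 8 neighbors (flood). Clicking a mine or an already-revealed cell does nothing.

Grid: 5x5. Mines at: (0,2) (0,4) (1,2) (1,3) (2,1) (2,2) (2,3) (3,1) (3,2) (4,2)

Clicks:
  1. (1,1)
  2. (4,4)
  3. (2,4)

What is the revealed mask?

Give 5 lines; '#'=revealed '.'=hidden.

Answer: .....
.#...
....#
...##
...##

Derivation:
Click 1 (1,1) count=4: revealed 1 new [(1,1)] -> total=1
Click 2 (4,4) count=0: revealed 4 new [(3,3) (3,4) (4,3) (4,4)] -> total=5
Click 3 (2,4) count=2: revealed 1 new [(2,4)] -> total=6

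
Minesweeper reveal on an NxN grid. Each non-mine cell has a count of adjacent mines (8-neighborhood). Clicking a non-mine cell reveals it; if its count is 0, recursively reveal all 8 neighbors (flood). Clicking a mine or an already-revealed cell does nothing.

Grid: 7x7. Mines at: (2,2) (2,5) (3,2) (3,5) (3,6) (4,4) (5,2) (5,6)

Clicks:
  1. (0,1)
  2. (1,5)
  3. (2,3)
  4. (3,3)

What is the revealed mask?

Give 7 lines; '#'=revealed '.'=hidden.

Answer: #######
#######
##.#...
##.#...
##.....
##.....
##.....

Derivation:
Click 1 (0,1) count=0: revealed 24 new [(0,0) (0,1) (0,2) (0,3) (0,4) (0,5) (0,6) (1,0) (1,1) (1,2) (1,3) (1,4) (1,5) (1,6) (2,0) (2,1) (3,0) (3,1) (4,0) (4,1) (5,0) (5,1) (6,0) (6,1)] -> total=24
Click 2 (1,5) count=1: revealed 0 new [(none)] -> total=24
Click 3 (2,3) count=2: revealed 1 new [(2,3)] -> total=25
Click 4 (3,3) count=3: revealed 1 new [(3,3)] -> total=26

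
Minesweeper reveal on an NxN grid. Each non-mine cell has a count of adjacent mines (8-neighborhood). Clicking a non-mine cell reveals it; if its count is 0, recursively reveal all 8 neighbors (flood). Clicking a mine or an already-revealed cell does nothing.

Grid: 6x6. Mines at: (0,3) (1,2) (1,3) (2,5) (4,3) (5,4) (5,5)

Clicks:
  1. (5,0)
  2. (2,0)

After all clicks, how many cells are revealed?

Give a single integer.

Click 1 (5,0) count=0: revealed 16 new [(0,0) (0,1) (1,0) (1,1) (2,0) (2,1) (2,2) (3,0) (3,1) (3,2) (4,0) (4,1) (4,2) (5,0) (5,1) (5,2)] -> total=16
Click 2 (2,0) count=0: revealed 0 new [(none)] -> total=16

Answer: 16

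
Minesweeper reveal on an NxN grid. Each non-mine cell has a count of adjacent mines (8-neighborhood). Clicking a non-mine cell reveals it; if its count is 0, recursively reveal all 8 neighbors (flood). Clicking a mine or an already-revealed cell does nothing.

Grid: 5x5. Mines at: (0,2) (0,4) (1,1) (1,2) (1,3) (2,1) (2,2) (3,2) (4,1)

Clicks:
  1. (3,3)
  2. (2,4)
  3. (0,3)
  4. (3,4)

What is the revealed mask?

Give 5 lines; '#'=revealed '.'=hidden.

Answer: ...#.
.....
...##
...##
...##

Derivation:
Click 1 (3,3) count=2: revealed 1 new [(3,3)] -> total=1
Click 2 (2,4) count=1: revealed 1 new [(2,4)] -> total=2
Click 3 (0,3) count=4: revealed 1 new [(0,3)] -> total=3
Click 4 (3,4) count=0: revealed 4 new [(2,3) (3,4) (4,3) (4,4)] -> total=7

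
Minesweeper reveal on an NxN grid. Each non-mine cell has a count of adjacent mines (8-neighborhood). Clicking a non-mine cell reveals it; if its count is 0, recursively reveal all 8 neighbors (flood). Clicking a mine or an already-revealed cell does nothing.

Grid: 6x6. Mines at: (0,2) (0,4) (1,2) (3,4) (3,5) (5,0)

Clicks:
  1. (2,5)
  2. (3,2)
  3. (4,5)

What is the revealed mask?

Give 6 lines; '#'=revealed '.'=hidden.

Answer: ##....
##....
####.#
####..
######
.#####

Derivation:
Click 1 (2,5) count=2: revealed 1 new [(2,5)] -> total=1
Click 2 (3,2) count=0: revealed 23 new [(0,0) (0,1) (1,0) (1,1) (2,0) (2,1) (2,2) (2,3) (3,0) (3,1) (3,2) (3,3) (4,0) (4,1) (4,2) (4,3) (4,4) (4,5) (5,1) (5,2) (5,3) (5,4) (5,5)] -> total=24
Click 3 (4,5) count=2: revealed 0 new [(none)] -> total=24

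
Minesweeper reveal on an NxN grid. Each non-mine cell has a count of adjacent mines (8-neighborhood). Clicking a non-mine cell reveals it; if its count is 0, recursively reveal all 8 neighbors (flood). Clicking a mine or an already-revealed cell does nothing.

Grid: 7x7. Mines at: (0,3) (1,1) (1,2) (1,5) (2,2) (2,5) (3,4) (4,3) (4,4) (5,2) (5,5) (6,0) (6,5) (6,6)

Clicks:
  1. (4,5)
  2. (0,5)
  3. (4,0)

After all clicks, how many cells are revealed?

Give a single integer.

Click 1 (4,5) count=3: revealed 1 new [(4,5)] -> total=1
Click 2 (0,5) count=1: revealed 1 new [(0,5)] -> total=2
Click 3 (4,0) count=0: revealed 8 new [(2,0) (2,1) (3,0) (3,1) (4,0) (4,1) (5,0) (5,1)] -> total=10

Answer: 10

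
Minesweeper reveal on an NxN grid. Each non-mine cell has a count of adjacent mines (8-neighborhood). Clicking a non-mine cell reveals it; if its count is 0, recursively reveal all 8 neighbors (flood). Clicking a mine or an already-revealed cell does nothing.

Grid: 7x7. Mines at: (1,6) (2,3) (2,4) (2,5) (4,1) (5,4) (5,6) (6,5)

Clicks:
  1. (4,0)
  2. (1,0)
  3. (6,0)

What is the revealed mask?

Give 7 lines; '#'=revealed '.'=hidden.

Click 1 (4,0) count=1: revealed 1 new [(4,0)] -> total=1
Click 2 (1,0) count=0: revealed 18 new [(0,0) (0,1) (0,2) (0,3) (0,4) (0,5) (1,0) (1,1) (1,2) (1,3) (1,4) (1,5) (2,0) (2,1) (2,2) (3,0) (3,1) (3,2)] -> total=19
Click 3 (6,0) count=0: revealed 8 new [(5,0) (5,1) (5,2) (5,3) (6,0) (6,1) (6,2) (6,3)] -> total=27

Answer: ######.
######.
###....
###....
#......
####...
####...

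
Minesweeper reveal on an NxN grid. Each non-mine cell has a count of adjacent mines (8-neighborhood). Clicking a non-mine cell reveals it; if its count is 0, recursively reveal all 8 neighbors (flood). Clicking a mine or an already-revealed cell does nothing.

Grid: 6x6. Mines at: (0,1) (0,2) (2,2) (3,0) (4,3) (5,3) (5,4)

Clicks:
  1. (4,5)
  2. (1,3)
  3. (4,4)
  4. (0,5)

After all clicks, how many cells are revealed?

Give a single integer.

Answer: 14

Derivation:
Click 1 (4,5) count=1: revealed 1 new [(4,5)] -> total=1
Click 2 (1,3) count=2: revealed 1 new [(1,3)] -> total=2
Click 3 (4,4) count=3: revealed 1 new [(4,4)] -> total=3
Click 4 (0,5) count=0: revealed 11 new [(0,3) (0,4) (0,5) (1,4) (1,5) (2,3) (2,4) (2,5) (3,3) (3,4) (3,5)] -> total=14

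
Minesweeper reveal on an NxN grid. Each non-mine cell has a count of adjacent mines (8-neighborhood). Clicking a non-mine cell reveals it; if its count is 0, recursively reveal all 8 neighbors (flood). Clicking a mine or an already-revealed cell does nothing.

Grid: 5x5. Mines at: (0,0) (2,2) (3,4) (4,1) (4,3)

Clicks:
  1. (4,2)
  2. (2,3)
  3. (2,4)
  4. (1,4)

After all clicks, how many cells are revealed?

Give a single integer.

Click 1 (4,2) count=2: revealed 1 new [(4,2)] -> total=1
Click 2 (2,3) count=2: revealed 1 new [(2,3)] -> total=2
Click 3 (2,4) count=1: revealed 1 new [(2,4)] -> total=3
Click 4 (1,4) count=0: revealed 8 new [(0,1) (0,2) (0,3) (0,4) (1,1) (1,2) (1,3) (1,4)] -> total=11

Answer: 11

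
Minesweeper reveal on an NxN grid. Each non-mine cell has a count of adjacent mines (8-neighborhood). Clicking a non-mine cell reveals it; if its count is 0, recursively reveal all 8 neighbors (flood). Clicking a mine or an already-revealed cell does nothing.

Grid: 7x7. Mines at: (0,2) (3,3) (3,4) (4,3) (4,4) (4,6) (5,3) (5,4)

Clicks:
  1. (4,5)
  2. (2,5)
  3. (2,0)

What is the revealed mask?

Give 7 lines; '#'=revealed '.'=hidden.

Answer: ##.....
###....
###..#.
###....
###..#.
###....
###....

Derivation:
Click 1 (4,5) count=4: revealed 1 new [(4,5)] -> total=1
Click 2 (2,5) count=1: revealed 1 new [(2,5)] -> total=2
Click 3 (2,0) count=0: revealed 20 new [(0,0) (0,1) (1,0) (1,1) (1,2) (2,0) (2,1) (2,2) (3,0) (3,1) (3,2) (4,0) (4,1) (4,2) (5,0) (5,1) (5,2) (6,0) (6,1) (6,2)] -> total=22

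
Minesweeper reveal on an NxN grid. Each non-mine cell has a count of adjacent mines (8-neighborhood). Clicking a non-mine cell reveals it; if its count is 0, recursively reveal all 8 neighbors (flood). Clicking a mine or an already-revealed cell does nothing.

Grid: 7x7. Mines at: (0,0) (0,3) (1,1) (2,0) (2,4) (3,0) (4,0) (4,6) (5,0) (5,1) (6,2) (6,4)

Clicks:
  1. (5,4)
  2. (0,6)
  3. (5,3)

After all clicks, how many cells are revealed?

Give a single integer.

Answer: 12

Derivation:
Click 1 (5,4) count=1: revealed 1 new [(5,4)] -> total=1
Click 2 (0,6) count=0: revealed 10 new [(0,4) (0,5) (0,6) (1,4) (1,5) (1,6) (2,5) (2,6) (3,5) (3,6)] -> total=11
Click 3 (5,3) count=2: revealed 1 new [(5,3)] -> total=12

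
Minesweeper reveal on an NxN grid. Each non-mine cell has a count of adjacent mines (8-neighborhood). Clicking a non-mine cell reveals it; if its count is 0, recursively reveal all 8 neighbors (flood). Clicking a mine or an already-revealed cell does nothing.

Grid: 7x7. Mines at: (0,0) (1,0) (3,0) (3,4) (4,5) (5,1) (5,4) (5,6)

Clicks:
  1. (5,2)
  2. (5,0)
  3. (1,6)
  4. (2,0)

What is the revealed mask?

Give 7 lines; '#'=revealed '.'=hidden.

Click 1 (5,2) count=1: revealed 1 new [(5,2)] -> total=1
Click 2 (5,0) count=1: revealed 1 new [(5,0)] -> total=2
Click 3 (1,6) count=0: revealed 26 new [(0,1) (0,2) (0,3) (0,4) (0,5) (0,6) (1,1) (1,2) (1,3) (1,4) (1,5) (1,6) (2,1) (2,2) (2,3) (2,4) (2,5) (2,6) (3,1) (3,2) (3,3) (3,5) (3,6) (4,1) (4,2) (4,3)] -> total=28
Click 4 (2,0) count=2: revealed 1 new [(2,0)] -> total=29

Answer: .######
.######
#######
.###.##
.###...
#.#....
.......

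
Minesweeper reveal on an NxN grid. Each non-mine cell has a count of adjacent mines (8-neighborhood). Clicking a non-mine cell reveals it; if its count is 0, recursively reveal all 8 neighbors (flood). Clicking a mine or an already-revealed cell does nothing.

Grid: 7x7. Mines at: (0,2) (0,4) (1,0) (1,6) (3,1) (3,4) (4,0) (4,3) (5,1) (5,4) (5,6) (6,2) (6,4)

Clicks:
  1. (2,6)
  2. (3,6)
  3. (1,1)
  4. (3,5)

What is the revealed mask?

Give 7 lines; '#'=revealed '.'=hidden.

Answer: .......
.#.....
.....##
.....##
.....##
.......
.......

Derivation:
Click 1 (2,6) count=1: revealed 1 new [(2,6)] -> total=1
Click 2 (3,6) count=0: revealed 5 new [(2,5) (3,5) (3,6) (4,5) (4,6)] -> total=6
Click 3 (1,1) count=2: revealed 1 new [(1,1)] -> total=7
Click 4 (3,5) count=1: revealed 0 new [(none)] -> total=7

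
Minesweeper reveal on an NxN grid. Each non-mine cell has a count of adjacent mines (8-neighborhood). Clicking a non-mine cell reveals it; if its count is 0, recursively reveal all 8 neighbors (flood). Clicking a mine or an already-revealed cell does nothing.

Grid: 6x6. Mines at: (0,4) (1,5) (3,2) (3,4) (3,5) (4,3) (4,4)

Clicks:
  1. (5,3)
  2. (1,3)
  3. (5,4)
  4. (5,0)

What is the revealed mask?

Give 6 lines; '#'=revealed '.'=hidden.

Answer: ####..
####..
####..
##....
###...
#####.

Derivation:
Click 1 (5,3) count=2: revealed 1 new [(5,3)] -> total=1
Click 2 (1,3) count=1: revealed 1 new [(1,3)] -> total=2
Click 3 (5,4) count=2: revealed 1 new [(5,4)] -> total=3
Click 4 (5,0) count=0: revealed 19 new [(0,0) (0,1) (0,2) (0,3) (1,0) (1,1) (1,2) (2,0) (2,1) (2,2) (2,3) (3,0) (3,1) (4,0) (4,1) (4,2) (5,0) (5,1) (5,2)] -> total=22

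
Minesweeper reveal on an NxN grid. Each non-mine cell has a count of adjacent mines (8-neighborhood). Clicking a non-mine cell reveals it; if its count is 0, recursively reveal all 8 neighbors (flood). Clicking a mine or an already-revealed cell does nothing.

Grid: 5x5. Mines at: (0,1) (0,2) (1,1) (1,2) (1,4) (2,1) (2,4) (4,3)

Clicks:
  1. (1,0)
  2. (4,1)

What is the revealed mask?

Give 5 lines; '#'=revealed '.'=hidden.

Answer: .....
#....
.....
###..
###..

Derivation:
Click 1 (1,0) count=3: revealed 1 new [(1,0)] -> total=1
Click 2 (4,1) count=0: revealed 6 new [(3,0) (3,1) (3,2) (4,0) (4,1) (4,2)] -> total=7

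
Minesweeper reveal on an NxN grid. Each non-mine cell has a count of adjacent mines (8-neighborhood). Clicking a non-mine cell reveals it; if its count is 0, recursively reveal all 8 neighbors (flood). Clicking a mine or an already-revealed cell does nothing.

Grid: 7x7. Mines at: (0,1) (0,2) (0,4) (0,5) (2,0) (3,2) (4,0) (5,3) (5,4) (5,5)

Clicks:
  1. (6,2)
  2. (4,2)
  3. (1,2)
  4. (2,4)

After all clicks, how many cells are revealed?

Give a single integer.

Click 1 (6,2) count=1: revealed 1 new [(6,2)] -> total=1
Click 2 (4,2) count=2: revealed 1 new [(4,2)] -> total=2
Click 3 (1,2) count=2: revealed 1 new [(1,2)] -> total=3
Click 4 (2,4) count=0: revealed 16 new [(1,3) (1,4) (1,5) (1,6) (2,3) (2,4) (2,5) (2,6) (3,3) (3,4) (3,5) (3,6) (4,3) (4,4) (4,5) (4,6)] -> total=19

Answer: 19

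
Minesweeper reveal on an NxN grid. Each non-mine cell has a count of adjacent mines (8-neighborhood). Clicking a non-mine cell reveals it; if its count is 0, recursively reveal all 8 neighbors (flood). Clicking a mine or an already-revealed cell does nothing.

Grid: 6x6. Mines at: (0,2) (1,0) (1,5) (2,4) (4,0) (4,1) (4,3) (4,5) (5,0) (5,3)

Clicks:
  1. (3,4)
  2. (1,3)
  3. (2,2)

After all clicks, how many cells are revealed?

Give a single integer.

Click 1 (3,4) count=3: revealed 1 new [(3,4)] -> total=1
Click 2 (1,3) count=2: revealed 1 new [(1,3)] -> total=2
Click 3 (2,2) count=0: revealed 8 new [(1,1) (1,2) (2,1) (2,2) (2,3) (3,1) (3,2) (3,3)] -> total=10

Answer: 10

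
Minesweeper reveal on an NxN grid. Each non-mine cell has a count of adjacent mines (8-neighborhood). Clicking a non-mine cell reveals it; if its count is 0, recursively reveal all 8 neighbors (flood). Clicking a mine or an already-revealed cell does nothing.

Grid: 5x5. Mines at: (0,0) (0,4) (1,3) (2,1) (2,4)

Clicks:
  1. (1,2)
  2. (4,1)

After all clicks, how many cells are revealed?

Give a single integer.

Answer: 11

Derivation:
Click 1 (1,2) count=2: revealed 1 new [(1,2)] -> total=1
Click 2 (4,1) count=0: revealed 10 new [(3,0) (3,1) (3,2) (3,3) (3,4) (4,0) (4,1) (4,2) (4,3) (4,4)] -> total=11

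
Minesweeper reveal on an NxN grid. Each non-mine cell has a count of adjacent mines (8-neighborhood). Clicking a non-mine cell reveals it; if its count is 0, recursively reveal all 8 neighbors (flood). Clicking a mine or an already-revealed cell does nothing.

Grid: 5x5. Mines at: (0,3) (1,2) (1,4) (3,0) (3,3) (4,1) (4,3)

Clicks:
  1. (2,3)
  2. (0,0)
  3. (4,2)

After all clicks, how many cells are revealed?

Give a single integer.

Click 1 (2,3) count=3: revealed 1 new [(2,3)] -> total=1
Click 2 (0,0) count=0: revealed 6 new [(0,0) (0,1) (1,0) (1,1) (2,0) (2,1)] -> total=7
Click 3 (4,2) count=3: revealed 1 new [(4,2)] -> total=8

Answer: 8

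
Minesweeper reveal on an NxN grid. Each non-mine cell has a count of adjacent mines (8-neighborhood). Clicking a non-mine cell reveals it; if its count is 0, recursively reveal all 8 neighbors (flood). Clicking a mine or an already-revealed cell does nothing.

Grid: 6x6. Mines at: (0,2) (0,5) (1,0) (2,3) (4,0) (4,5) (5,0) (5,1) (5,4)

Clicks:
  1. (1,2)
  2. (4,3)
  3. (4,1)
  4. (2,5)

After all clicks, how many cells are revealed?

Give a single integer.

Answer: 9

Derivation:
Click 1 (1,2) count=2: revealed 1 new [(1,2)] -> total=1
Click 2 (4,3) count=1: revealed 1 new [(4,3)] -> total=2
Click 3 (4,1) count=3: revealed 1 new [(4,1)] -> total=3
Click 4 (2,5) count=0: revealed 6 new [(1,4) (1,5) (2,4) (2,5) (3,4) (3,5)] -> total=9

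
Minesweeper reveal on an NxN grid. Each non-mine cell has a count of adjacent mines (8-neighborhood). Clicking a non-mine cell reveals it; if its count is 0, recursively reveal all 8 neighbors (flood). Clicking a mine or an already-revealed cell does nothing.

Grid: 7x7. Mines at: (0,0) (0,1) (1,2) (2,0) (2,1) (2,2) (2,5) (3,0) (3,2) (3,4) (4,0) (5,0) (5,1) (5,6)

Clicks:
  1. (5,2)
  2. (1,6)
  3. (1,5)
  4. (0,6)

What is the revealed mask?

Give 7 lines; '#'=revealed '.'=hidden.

Click 1 (5,2) count=1: revealed 1 new [(5,2)] -> total=1
Click 2 (1,6) count=1: revealed 1 new [(1,6)] -> total=2
Click 3 (1,5) count=1: revealed 1 new [(1,5)] -> total=3
Click 4 (0,6) count=0: revealed 6 new [(0,3) (0,4) (0,5) (0,6) (1,3) (1,4)] -> total=9

Answer: ...####
...####
.......
.......
.......
..#....
.......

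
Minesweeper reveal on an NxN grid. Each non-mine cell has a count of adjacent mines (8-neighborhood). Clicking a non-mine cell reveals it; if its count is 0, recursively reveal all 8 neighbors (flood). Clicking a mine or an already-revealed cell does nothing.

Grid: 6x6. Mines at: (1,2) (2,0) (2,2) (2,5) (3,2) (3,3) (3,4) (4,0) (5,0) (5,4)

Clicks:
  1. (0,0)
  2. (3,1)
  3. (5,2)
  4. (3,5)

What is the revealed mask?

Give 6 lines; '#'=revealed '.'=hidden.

Click 1 (0,0) count=0: revealed 4 new [(0,0) (0,1) (1,0) (1,1)] -> total=4
Click 2 (3,1) count=4: revealed 1 new [(3,1)] -> total=5
Click 3 (5,2) count=0: revealed 6 new [(4,1) (4,2) (4,3) (5,1) (5,2) (5,3)] -> total=11
Click 4 (3,5) count=2: revealed 1 new [(3,5)] -> total=12

Answer: ##....
##....
......
.#...#
.###..
.###..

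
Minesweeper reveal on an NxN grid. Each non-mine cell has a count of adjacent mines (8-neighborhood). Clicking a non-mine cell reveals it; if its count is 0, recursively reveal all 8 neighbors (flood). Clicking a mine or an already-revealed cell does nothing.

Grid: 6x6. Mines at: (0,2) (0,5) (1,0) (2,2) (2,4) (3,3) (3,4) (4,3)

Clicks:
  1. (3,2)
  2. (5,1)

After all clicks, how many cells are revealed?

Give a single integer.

Click 1 (3,2) count=3: revealed 1 new [(3,2)] -> total=1
Click 2 (5,1) count=0: revealed 10 new [(2,0) (2,1) (3,0) (3,1) (4,0) (4,1) (4,2) (5,0) (5,1) (5,2)] -> total=11

Answer: 11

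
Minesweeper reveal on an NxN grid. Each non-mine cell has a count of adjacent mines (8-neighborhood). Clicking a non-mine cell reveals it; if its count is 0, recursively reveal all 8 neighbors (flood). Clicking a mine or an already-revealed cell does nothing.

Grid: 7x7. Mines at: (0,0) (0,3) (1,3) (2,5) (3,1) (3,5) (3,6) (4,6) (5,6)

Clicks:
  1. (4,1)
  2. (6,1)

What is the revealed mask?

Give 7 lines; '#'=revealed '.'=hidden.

Answer: .......
.......
..###..
..###..
######.
######.
######.

Derivation:
Click 1 (4,1) count=1: revealed 1 new [(4,1)] -> total=1
Click 2 (6,1) count=0: revealed 23 new [(2,2) (2,3) (2,4) (3,2) (3,3) (3,4) (4,0) (4,2) (4,3) (4,4) (4,5) (5,0) (5,1) (5,2) (5,3) (5,4) (5,5) (6,0) (6,1) (6,2) (6,3) (6,4) (6,5)] -> total=24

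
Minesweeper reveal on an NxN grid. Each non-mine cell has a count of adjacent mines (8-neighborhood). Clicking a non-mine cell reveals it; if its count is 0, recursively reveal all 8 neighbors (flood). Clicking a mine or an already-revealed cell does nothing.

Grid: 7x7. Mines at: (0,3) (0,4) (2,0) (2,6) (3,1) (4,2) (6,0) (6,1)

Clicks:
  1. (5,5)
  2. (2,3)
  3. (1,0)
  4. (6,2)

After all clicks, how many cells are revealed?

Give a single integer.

Answer: 28

Derivation:
Click 1 (5,5) count=0: revealed 27 new [(1,2) (1,3) (1,4) (1,5) (2,2) (2,3) (2,4) (2,5) (3,2) (3,3) (3,4) (3,5) (3,6) (4,3) (4,4) (4,5) (4,6) (5,2) (5,3) (5,4) (5,5) (5,6) (6,2) (6,3) (6,4) (6,5) (6,6)] -> total=27
Click 2 (2,3) count=0: revealed 0 new [(none)] -> total=27
Click 3 (1,0) count=1: revealed 1 new [(1,0)] -> total=28
Click 4 (6,2) count=1: revealed 0 new [(none)] -> total=28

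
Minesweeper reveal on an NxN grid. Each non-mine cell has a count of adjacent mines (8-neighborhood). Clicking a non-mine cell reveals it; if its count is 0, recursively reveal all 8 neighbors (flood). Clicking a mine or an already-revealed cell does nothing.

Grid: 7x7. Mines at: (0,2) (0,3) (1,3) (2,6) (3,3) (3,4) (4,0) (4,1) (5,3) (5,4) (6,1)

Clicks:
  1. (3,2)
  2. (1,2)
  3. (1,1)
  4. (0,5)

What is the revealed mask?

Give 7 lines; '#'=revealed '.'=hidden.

Click 1 (3,2) count=2: revealed 1 new [(3,2)] -> total=1
Click 2 (1,2) count=3: revealed 1 new [(1,2)] -> total=2
Click 3 (1,1) count=1: revealed 1 new [(1,1)] -> total=3
Click 4 (0,5) count=0: revealed 6 new [(0,4) (0,5) (0,6) (1,4) (1,5) (1,6)] -> total=9

Answer: ....###
.##.###
.......
..#....
.......
.......
.......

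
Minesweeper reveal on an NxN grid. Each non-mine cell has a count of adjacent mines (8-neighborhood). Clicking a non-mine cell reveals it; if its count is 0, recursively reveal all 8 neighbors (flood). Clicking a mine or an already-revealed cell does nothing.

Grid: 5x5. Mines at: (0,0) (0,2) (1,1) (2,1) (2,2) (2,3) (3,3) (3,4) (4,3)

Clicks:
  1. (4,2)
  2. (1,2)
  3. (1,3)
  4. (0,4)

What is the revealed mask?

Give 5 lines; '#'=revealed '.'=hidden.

Click 1 (4,2) count=2: revealed 1 new [(4,2)] -> total=1
Click 2 (1,2) count=5: revealed 1 new [(1,2)] -> total=2
Click 3 (1,3) count=3: revealed 1 new [(1,3)] -> total=3
Click 4 (0,4) count=0: revealed 3 new [(0,3) (0,4) (1,4)] -> total=6

Answer: ...##
..###
.....
.....
..#..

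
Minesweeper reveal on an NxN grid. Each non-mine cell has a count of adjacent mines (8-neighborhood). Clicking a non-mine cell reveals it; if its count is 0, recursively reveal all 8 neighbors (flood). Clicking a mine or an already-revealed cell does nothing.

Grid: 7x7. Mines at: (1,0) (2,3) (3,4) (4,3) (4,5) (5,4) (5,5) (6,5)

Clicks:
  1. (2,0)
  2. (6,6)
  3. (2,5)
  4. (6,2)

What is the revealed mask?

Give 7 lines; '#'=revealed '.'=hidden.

Click 1 (2,0) count=1: revealed 1 new [(2,0)] -> total=1
Click 2 (6,6) count=2: revealed 1 new [(6,6)] -> total=2
Click 3 (2,5) count=1: revealed 1 new [(2,5)] -> total=3
Click 4 (6,2) count=0: revealed 16 new [(2,1) (2,2) (3,0) (3,1) (3,2) (4,0) (4,1) (4,2) (5,0) (5,1) (5,2) (5,3) (6,0) (6,1) (6,2) (6,3)] -> total=19

Answer: .......
.......
###..#.
###....
###....
####...
####..#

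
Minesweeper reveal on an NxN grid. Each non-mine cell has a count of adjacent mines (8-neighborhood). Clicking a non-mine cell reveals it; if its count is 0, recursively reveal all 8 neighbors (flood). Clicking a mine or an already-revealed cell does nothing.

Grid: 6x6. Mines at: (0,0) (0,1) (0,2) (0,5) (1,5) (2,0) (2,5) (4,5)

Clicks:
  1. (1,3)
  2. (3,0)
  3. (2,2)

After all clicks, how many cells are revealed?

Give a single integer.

Answer: 23

Derivation:
Click 1 (1,3) count=1: revealed 1 new [(1,3)] -> total=1
Click 2 (3,0) count=1: revealed 1 new [(3,0)] -> total=2
Click 3 (2,2) count=0: revealed 21 new [(1,1) (1,2) (1,4) (2,1) (2,2) (2,3) (2,4) (3,1) (3,2) (3,3) (3,4) (4,0) (4,1) (4,2) (4,3) (4,4) (5,0) (5,1) (5,2) (5,3) (5,4)] -> total=23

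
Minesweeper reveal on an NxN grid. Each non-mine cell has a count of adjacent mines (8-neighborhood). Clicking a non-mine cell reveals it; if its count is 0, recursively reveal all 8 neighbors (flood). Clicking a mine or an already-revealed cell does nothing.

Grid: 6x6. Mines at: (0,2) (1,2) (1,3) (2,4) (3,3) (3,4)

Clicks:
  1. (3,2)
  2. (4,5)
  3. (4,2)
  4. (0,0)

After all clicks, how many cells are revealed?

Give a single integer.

Answer: 22

Derivation:
Click 1 (3,2) count=1: revealed 1 new [(3,2)] -> total=1
Click 2 (4,5) count=1: revealed 1 new [(4,5)] -> total=2
Click 3 (4,2) count=1: revealed 1 new [(4,2)] -> total=3
Click 4 (0,0) count=0: revealed 19 new [(0,0) (0,1) (1,0) (1,1) (2,0) (2,1) (2,2) (3,0) (3,1) (4,0) (4,1) (4,3) (4,4) (5,0) (5,1) (5,2) (5,3) (5,4) (5,5)] -> total=22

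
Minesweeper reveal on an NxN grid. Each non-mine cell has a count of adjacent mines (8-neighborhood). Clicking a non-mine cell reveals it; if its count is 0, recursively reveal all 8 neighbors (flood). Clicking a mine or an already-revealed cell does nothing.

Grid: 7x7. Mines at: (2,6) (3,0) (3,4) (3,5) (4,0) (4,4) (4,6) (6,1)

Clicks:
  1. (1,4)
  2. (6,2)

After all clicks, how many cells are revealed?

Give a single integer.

Answer: 30

Derivation:
Click 1 (1,4) count=0: revealed 29 new [(0,0) (0,1) (0,2) (0,3) (0,4) (0,5) (0,6) (1,0) (1,1) (1,2) (1,3) (1,4) (1,5) (1,6) (2,0) (2,1) (2,2) (2,3) (2,4) (2,5) (3,1) (3,2) (3,3) (4,1) (4,2) (4,3) (5,1) (5,2) (5,3)] -> total=29
Click 2 (6,2) count=1: revealed 1 new [(6,2)] -> total=30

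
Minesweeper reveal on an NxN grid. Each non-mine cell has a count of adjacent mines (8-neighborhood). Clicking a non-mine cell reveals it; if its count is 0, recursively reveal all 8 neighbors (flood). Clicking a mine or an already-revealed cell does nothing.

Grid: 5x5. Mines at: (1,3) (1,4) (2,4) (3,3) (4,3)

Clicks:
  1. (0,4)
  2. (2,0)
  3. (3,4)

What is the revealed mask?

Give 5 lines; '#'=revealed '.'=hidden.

Click 1 (0,4) count=2: revealed 1 new [(0,4)] -> total=1
Click 2 (2,0) count=0: revealed 15 new [(0,0) (0,1) (0,2) (1,0) (1,1) (1,2) (2,0) (2,1) (2,2) (3,0) (3,1) (3,2) (4,0) (4,1) (4,2)] -> total=16
Click 3 (3,4) count=3: revealed 1 new [(3,4)] -> total=17

Answer: ###.#
###..
###..
###.#
###..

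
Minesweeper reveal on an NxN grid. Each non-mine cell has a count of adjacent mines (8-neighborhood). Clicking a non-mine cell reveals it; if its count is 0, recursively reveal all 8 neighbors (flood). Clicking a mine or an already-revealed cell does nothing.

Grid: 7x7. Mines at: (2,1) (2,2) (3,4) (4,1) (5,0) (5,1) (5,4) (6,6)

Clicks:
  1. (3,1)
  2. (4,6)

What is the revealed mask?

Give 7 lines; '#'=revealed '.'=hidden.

Click 1 (3,1) count=3: revealed 1 new [(3,1)] -> total=1
Click 2 (4,6) count=0: revealed 24 new [(0,0) (0,1) (0,2) (0,3) (0,4) (0,5) (0,6) (1,0) (1,1) (1,2) (1,3) (1,4) (1,5) (1,6) (2,3) (2,4) (2,5) (2,6) (3,5) (3,6) (4,5) (4,6) (5,5) (5,6)] -> total=25

Answer: #######
#######
...####
.#...##
.....##
.....##
.......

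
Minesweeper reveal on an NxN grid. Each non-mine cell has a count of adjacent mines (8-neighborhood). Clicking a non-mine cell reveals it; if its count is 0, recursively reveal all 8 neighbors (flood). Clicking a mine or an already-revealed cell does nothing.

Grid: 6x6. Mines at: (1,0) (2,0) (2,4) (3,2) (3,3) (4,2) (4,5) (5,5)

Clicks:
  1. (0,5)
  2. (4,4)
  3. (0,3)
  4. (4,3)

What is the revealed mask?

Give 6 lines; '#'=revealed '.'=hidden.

Click 1 (0,5) count=0: revealed 13 new [(0,1) (0,2) (0,3) (0,4) (0,5) (1,1) (1,2) (1,3) (1,4) (1,5) (2,1) (2,2) (2,3)] -> total=13
Click 2 (4,4) count=3: revealed 1 new [(4,4)] -> total=14
Click 3 (0,3) count=0: revealed 0 new [(none)] -> total=14
Click 4 (4,3) count=3: revealed 1 new [(4,3)] -> total=15

Answer: .#####
.#####
.###..
......
...##.
......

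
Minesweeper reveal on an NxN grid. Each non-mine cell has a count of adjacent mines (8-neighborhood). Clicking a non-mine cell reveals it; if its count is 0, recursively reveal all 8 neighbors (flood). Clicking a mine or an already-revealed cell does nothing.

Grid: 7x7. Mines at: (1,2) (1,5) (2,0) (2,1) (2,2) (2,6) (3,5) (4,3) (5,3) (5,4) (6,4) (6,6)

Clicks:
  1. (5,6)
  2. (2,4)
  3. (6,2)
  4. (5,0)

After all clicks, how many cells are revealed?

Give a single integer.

Click 1 (5,6) count=1: revealed 1 new [(5,6)] -> total=1
Click 2 (2,4) count=2: revealed 1 new [(2,4)] -> total=2
Click 3 (6,2) count=1: revealed 1 new [(6,2)] -> total=3
Click 4 (5,0) count=0: revealed 11 new [(3,0) (3,1) (3,2) (4,0) (4,1) (4,2) (5,0) (5,1) (5,2) (6,0) (6,1)] -> total=14

Answer: 14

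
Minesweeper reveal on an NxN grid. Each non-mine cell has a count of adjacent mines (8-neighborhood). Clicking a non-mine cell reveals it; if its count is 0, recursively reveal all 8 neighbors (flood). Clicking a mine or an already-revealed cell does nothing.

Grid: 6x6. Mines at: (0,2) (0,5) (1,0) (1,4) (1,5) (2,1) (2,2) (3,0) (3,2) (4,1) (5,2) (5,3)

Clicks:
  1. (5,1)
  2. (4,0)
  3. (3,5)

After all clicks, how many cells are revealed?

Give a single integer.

Answer: 13

Derivation:
Click 1 (5,1) count=2: revealed 1 new [(5,1)] -> total=1
Click 2 (4,0) count=2: revealed 1 new [(4,0)] -> total=2
Click 3 (3,5) count=0: revealed 11 new [(2,3) (2,4) (2,5) (3,3) (3,4) (3,5) (4,3) (4,4) (4,5) (5,4) (5,5)] -> total=13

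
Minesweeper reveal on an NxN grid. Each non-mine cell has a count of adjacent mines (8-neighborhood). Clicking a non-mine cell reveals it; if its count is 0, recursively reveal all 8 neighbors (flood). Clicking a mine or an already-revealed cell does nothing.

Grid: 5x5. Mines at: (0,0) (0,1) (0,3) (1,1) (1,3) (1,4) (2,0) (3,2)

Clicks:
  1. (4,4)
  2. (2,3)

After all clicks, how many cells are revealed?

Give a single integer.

Click 1 (4,4) count=0: revealed 6 new [(2,3) (2,4) (3,3) (3,4) (4,3) (4,4)] -> total=6
Click 2 (2,3) count=3: revealed 0 new [(none)] -> total=6

Answer: 6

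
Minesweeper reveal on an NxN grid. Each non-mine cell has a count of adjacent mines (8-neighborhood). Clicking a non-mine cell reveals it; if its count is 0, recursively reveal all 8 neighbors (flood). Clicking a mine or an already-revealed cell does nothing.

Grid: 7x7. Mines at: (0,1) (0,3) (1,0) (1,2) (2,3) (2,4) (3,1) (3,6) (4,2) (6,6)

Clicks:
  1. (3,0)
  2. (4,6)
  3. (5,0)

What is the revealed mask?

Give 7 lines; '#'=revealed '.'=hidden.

Click 1 (3,0) count=1: revealed 1 new [(3,0)] -> total=1
Click 2 (4,6) count=1: revealed 1 new [(4,6)] -> total=2
Click 3 (5,0) count=0: revealed 20 new [(3,3) (3,4) (3,5) (4,0) (4,1) (4,3) (4,4) (4,5) (5,0) (5,1) (5,2) (5,3) (5,4) (5,5) (6,0) (6,1) (6,2) (6,3) (6,4) (6,5)] -> total=22

Answer: .......
.......
.......
#..###.
##.####
######.
######.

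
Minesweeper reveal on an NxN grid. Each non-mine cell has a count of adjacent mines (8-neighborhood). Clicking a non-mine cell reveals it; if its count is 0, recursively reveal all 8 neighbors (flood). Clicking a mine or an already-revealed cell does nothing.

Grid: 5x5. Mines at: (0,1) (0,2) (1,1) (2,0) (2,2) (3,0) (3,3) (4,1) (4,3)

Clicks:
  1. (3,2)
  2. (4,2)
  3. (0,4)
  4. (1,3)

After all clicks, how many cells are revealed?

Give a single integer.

Answer: 8

Derivation:
Click 1 (3,2) count=4: revealed 1 new [(3,2)] -> total=1
Click 2 (4,2) count=3: revealed 1 new [(4,2)] -> total=2
Click 3 (0,4) count=0: revealed 6 new [(0,3) (0,4) (1,3) (1,4) (2,3) (2,4)] -> total=8
Click 4 (1,3) count=2: revealed 0 new [(none)] -> total=8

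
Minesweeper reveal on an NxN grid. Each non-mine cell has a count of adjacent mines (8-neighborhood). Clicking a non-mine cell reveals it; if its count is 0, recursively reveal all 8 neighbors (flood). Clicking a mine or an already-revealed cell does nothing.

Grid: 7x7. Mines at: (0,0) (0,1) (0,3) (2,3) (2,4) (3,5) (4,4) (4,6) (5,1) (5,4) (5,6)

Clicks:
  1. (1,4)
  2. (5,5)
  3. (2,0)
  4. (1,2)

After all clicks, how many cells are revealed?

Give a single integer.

Click 1 (1,4) count=3: revealed 1 new [(1,4)] -> total=1
Click 2 (5,5) count=4: revealed 1 new [(5,5)] -> total=2
Click 3 (2,0) count=0: revealed 12 new [(1,0) (1,1) (1,2) (2,0) (2,1) (2,2) (3,0) (3,1) (3,2) (4,0) (4,1) (4,2)] -> total=14
Click 4 (1,2) count=3: revealed 0 new [(none)] -> total=14

Answer: 14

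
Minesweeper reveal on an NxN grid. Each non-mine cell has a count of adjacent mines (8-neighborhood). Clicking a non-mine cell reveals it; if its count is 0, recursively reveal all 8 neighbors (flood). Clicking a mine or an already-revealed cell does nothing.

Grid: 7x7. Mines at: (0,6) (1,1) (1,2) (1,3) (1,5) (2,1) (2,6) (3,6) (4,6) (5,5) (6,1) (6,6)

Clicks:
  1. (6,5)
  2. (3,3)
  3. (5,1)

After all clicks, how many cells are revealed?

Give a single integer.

Answer: 25

Derivation:
Click 1 (6,5) count=2: revealed 1 new [(6,5)] -> total=1
Click 2 (3,3) count=0: revealed 24 new [(2,2) (2,3) (2,4) (2,5) (3,0) (3,1) (3,2) (3,3) (3,4) (3,5) (4,0) (4,1) (4,2) (4,3) (4,4) (4,5) (5,0) (5,1) (5,2) (5,3) (5,4) (6,2) (6,3) (6,4)] -> total=25
Click 3 (5,1) count=1: revealed 0 new [(none)] -> total=25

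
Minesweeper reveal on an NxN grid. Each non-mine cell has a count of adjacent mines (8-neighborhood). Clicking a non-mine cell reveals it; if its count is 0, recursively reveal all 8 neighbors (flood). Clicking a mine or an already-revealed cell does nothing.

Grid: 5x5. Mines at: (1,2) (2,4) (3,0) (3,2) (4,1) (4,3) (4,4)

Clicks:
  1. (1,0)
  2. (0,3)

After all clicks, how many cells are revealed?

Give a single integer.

Click 1 (1,0) count=0: revealed 6 new [(0,0) (0,1) (1,0) (1,1) (2,0) (2,1)] -> total=6
Click 2 (0,3) count=1: revealed 1 new [(0,3)] -> total=7

Answer: 7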